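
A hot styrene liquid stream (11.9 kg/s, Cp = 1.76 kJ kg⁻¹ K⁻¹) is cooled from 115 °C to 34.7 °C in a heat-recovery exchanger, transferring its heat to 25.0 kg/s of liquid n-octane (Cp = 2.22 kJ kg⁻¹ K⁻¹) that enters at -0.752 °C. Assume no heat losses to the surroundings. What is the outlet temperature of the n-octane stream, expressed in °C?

Heat released by hot stream: Q = 11.9 × 1.76 × (115 − 34.7) = 1681.8 kJ/s
Energy balance on cold side (adiabatic exchanger): Q = ṁ_c·Cp_c·(T_c,out − T_c,in)
T_c,out = -0.752 + 1681.8/(25.0 × 2.22) = 29.551 °C

T_c,out = 29.6 °C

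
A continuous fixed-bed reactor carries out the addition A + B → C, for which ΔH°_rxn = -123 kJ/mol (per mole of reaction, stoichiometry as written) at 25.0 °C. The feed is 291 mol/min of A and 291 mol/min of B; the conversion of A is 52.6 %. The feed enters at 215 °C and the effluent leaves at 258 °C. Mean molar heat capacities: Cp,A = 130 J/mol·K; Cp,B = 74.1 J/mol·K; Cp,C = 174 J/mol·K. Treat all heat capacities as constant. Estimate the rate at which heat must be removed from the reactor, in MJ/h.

Q_out = 1040 MJ/h

Extent of reaction ξ = 0.526 × 291 = 153.07 mol/min
Reaction term: ξ·ΔH°_rxn = 153.07 × -123 = -18827 kJ/min
Sensible, feed 215→25 °C: -11285 kJ/min
Outlet flows (mol/min): A 137.93, B 137.93, C 153.07
Sensible, products 25→258 °C: 12765 kJ/min
Q = ΔH = -17347 kJ/min = -289.11 kW
Heat removed = 1040.8 MJ/h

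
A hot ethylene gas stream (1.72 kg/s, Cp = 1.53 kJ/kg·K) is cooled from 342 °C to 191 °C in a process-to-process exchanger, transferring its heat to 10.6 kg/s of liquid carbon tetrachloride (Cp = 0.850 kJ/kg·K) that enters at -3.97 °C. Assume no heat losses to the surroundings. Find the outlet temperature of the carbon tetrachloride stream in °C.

T_c,out = 40.1 °C

Heat released by hot stream: Q = 1.72 × 1.53 × (342 − 191) = 397.37 kJ/s
Energy balance on cold side (adiabatic exchanger): Q = ṁ_c·Cp_c·(T_c,out − T_c,in)
T_c,out = -3.97 + 397.37/(10.6 × 0.850) = 40.133 °C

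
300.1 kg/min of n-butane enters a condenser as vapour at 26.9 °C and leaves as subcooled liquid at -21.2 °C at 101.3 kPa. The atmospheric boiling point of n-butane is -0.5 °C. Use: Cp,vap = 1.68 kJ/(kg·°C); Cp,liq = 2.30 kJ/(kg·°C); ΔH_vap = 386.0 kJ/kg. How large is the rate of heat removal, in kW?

Q_c = 2400 kW

vapour 26.9→-0.5 °C: -46.032 kJ/kg
condensation at -0.5 °C: -386 kJ/kg
liquid -0.5→-21.2 °C: -47.61 kJ/kg
Δh = -46.032 + -386 + -47.61 = -479.64 kJ/kg
Q = ṁ·Δh = 300.1 kg/min × -479.64 kJ/kg = -143940 kJ/min
|Q| = 2399 kW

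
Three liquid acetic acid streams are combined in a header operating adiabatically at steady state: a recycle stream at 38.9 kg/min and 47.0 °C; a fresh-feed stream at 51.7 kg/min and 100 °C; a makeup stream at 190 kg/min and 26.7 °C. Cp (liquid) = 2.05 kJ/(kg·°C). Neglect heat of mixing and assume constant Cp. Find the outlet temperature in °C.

No heat crosses the boundary, so H_out = H_in.
T_out = Σ ṁᵢCp,ᵢTᵢ / Σ ṁᵢCp,ᵢ
      = 24746 / 575.23 = 43.02 °C

T_out = 43.0 °C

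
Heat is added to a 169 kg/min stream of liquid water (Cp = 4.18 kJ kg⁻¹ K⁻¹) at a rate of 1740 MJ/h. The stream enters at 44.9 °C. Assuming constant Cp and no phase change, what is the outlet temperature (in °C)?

Q = 1740 MJ/h = 29000 kJ/min
ΔT = Q/(ṁ·Cp) = 29000/(169×4.18) = 41.052 K
T_out = 44.9 + 41.052 = 85.952 °C

T_out = 86.0 °C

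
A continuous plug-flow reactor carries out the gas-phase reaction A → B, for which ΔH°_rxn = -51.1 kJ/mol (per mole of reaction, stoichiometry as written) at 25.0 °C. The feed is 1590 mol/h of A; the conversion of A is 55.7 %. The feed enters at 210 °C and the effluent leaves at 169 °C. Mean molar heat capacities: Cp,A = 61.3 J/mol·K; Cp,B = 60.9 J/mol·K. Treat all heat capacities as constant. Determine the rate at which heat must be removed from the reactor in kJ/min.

Extent of reaction ξ = 0.557 × 1590 = 885.63 mol/h
Reaction term: ξ·ΔH°_rxn = 885.63 × -51.1 = -45256 kJ/h
Sensible, feed 210→25 °C: -18031 kJ/h
Outlet flows (mol/h): A 704.37, B 885.63
Sensible, products 25→169 °C: 13984 kJ/h
Q = ΔH = -49303 kJ/h = -13.695 kW
Heat removed = 821.71 kJ/min

Q_out = 822 kJ/min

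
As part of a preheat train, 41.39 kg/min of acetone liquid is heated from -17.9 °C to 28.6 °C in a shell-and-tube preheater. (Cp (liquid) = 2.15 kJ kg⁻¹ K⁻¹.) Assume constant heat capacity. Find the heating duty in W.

Q = 69000 W

Q = ṁ·Cp·ΔT = 41.39 × 2.15 × (28.6 − -17.9) = 4138 kJ/min
Converting: 4138 / 60 s = 68.966 kW
Heating duty = 68966 W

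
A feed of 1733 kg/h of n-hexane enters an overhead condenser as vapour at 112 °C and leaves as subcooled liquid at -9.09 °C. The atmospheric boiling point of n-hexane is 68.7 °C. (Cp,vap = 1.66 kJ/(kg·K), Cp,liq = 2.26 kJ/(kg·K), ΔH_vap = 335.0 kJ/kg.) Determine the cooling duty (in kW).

vapour 112→68.7 °C: -71.878 kJ/kg
condensation at 68.7 °C: -335 kJ/kg
liquid 68.7→-9.09 °C: -175.81 kJ/kg
Δh = -71.878 + -335 + -175.81 = -582.68 kJ/kg
Q = ṁ·Δh = 1733 kg/h × -582.68 kJ/kg = -1.0098e+06 kJ/h
|Q| = 280.5 kW

Q_c = 280 kW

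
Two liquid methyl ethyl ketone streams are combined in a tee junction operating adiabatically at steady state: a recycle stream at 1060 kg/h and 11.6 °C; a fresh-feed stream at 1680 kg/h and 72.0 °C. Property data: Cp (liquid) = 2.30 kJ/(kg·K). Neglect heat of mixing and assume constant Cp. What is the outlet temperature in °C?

T_out = 48.6 °C

Adiabatic, steady state ⇒ Σ ṁᵢCp,ᵢ(T_out − Tᵢ) = 0
Σ ṁᵢCp,ᵢTᵢ = 1060×2.30×11.6 + 1680×2.30×72.0 = 306490
Σ ṁᵢCp,ᵢ = 1060×2.30 + 1680×2.30 = 6302
T_out = 306490 / 6302 = 48.634 °C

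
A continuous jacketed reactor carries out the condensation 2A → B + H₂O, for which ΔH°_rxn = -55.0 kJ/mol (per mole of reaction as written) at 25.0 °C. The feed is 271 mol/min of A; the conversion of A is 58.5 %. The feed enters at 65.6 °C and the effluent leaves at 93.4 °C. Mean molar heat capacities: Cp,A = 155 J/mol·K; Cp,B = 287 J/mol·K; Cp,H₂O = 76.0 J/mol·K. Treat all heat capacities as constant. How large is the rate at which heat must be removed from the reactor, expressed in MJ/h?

Extent of reaction ξ = 0.585 × 271 / 2 = 79.267 mol/min
Reaction term: ξ·ΔH°_rxn = 79.267 × -55.0 = -4359.7 kJ/min
Sensible, feed 65.6→25 °C: -1705.4 kJ/min
Outlet flows (mol/min): A 112.47, B 79.267, H₂O 79.267
Sensible, products 25→93.4 °C: 3160.5 kJ/min
Q = ΔH = -2904.6 kJ/min = -48.41 kW
Heat removed = 174.28 MJ/h

Q_out = 174 MJ/h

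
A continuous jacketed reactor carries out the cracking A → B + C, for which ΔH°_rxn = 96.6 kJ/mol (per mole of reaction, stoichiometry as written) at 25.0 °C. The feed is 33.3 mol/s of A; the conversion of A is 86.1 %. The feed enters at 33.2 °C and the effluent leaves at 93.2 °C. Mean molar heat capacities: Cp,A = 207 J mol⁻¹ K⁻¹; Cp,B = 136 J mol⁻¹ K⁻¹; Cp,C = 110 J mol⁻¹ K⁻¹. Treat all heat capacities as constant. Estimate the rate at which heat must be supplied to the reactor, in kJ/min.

Q_in = 196000 kJ/min

Extent of reaction ξ = 0.861 × 33.3 = 28.671 mol/s
Reaction term: ξ·ΔH°_rxn = 28.671 × 96.6 = 2769.6 kJ/s
Sensible, feed 33.2→25 °C: -56.523 kJ/s
Outlet flows (mol/s): A 4.6287, B 28.671, C 28.671
Sensible, products 25→93.2 °C: 546.37 kJ/s
Q = ΔH = 3259.5 kJ/s = 3259.5 kW
Heat supplied = 195570 kJ/min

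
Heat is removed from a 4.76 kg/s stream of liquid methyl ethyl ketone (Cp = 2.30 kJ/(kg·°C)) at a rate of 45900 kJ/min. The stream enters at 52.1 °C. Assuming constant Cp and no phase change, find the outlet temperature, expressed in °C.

Q = 45900 kJ/min = 765 kJ/s
ΔT = Q/(ṁ·Cp) = 765/(4.76×2.30) = 69.876 K
T_out = 52.1 − 69.876 = -17.776 °C

T_out = -17.8 °C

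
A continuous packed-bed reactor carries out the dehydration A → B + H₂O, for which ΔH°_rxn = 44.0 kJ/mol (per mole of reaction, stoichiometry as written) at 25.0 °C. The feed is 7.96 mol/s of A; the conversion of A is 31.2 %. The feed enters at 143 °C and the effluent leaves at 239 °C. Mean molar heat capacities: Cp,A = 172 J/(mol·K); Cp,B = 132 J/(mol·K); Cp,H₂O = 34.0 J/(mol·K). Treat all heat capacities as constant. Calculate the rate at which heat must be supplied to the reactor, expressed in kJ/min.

Q_in = 14300 kJ/min

Extent of reaction ξ = 0.312 × 7.96 = 2.4835 mol/s
Reaction term: ξ·ΔH°_rxn = 2.4835 × 44.0 = 109.27 kJ/s
Sensible, feed 143→25 °C: -161.56 kJ/s
Outlet flows (mol/s): A 5.4765, B 2.4835, H₂O 2.4835
Sensible, products 25→239 °C: 289.8 kJ/s
Q = ΔH = 237.52 kJ/s = 237.52 kW
Heat supplied = 14251 kJ/min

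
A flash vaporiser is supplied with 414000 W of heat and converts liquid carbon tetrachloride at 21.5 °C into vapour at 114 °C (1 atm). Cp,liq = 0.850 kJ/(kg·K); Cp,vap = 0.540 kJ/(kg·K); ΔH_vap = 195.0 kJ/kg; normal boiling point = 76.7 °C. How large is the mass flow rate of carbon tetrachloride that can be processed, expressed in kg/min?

Δh = 0.850×(76.7−21.5) + 195.0 + 0.540×(114−76.7) = 262.06 kJ/kg
Q = 414000 W = 414 kJ/s = 24840 kJ/min
ṁ = Q/Δh = 24840 / 262.06 = 94.787 kg/min

ṁ = 94.8 kg/min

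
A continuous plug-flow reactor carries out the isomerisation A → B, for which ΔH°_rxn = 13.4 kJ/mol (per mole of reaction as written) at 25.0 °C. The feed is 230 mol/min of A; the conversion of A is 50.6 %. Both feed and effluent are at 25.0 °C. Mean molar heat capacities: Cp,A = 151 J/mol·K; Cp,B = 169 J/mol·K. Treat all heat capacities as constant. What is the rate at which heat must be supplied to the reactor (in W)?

Extent of reaction ξ = 0.506 × 230 = 116.38 mol/min
Reaction term: ξ·ΔH°_rxn = 116.38 × 13.4 = 1559.5 kJ/min
Q = ΔH = 1559.5 kJ/min = 25.992 kW
Heat supplied = 25992 W

Q_in = 26000 W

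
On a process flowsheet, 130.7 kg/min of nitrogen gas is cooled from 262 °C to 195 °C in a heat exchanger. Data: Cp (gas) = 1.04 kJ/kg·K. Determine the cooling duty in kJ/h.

Q_c = 546000 kJ/h

Q = ṁ·Cp·ΔT = 130.7 × 1.04 × (195 − 262) = -9107.2 kJ/min
Converting: 9107.2 / 60 s = 151.79 kW
Cooling duty = 546430 kJ/h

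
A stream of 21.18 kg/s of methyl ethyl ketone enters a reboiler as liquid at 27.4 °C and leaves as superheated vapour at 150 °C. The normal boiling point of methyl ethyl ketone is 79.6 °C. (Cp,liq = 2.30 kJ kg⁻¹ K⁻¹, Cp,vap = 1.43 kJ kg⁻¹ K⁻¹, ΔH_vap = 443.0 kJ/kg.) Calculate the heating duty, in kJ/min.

liquid 27.4→79.6 °C: 120.06 kJ/kg
vaporisation at 79.6 °C: 443 kJ/kg
vapour 79.6→150 °C: 100.67 kJ/kg
Δh = 120.06 + 443 + 100.67 = 663.73 kJ/kg
Q = ṁ·Δh = 21.18 kg/s × 663.73 kJ/kg = 14058 kJ/s
|Q| = 14058 kW = 843470 kJ/min

Q = 843000 kJ/min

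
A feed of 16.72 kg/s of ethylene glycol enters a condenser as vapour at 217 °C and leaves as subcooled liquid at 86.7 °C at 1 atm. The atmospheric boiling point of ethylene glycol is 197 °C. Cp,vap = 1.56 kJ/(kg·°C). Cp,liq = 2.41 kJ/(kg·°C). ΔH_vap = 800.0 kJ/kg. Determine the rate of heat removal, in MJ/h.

vapour 217→197 °C: -31.2 kJ/kg
condensation at 197 °C: -800 kJ/kg
liquid 197→86.7 °C: -265.82 kJ/kg
Δh = -31.2 + -800 + -265.82 = -1097 kJ/kg
Q = ṁ·Δh = 16.72 kg/s × -1097 kJ/kg = -18342 kJ/s
|Q| = 18342 kW = 66032 MJ/h

Q_c = 66000 MJ/h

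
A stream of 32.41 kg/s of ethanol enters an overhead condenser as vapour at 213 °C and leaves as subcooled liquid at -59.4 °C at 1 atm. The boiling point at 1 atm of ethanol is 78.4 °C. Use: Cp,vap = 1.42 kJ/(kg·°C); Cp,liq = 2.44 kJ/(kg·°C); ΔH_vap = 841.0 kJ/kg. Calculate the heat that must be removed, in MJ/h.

Q_c = 160000 MJ/h

vapour 213→78.4 °C: -191.13 kJ/kg
condensation at 78.4 °C: -841 kJ/kg
liquid 78.4→-59.4 °C: -336.23 kJ/kg
Δh = -191.13 + -841 + -336.23 = -1368.4 kJ/kg
Q = ṁ·Δh = 32.41 kg/s × -1368.4 kJ/kg = -44349 kJ/s
|Q| = 44349 kW = 159660 MJ/h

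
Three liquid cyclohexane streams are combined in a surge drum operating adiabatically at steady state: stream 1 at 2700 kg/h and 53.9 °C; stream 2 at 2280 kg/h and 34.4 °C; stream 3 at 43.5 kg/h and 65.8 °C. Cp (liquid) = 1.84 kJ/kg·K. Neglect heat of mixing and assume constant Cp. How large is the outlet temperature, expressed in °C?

Adiabatic, steady state ⇒ Σ ṁᵢCp,ᵢ(T_out − Tᵢ) = 0
T_out = Σ ṁᵢCp,ᵢTᵢ / Σ ṁᵢCp,ᵢ
      = 417360 / 9243.2 = 45.153 °C

T_out = 45.2 °C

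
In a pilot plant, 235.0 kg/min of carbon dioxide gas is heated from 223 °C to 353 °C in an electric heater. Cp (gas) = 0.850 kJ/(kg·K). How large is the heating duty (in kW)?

Q = 433 kW

Q = ṁ·Cp·ΔT = 235.0 × 0.850 × (353 − 223) = 25968 kJ/min
Converting: 25968 / 60 s = 432.79 kW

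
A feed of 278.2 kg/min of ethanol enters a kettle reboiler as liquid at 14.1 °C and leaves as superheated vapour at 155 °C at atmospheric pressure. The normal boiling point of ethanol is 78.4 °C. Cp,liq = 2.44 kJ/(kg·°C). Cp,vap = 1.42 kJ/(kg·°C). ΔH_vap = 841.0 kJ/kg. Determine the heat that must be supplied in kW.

liquid 14.1→78.4 °C: 156.89 kJ/kg
vaporisation at 78.4 °C: 841 kJ/kg
vapour 78.4→155 °C: 108.77 kJ/kg
Δh = 156.89 + 841 + 108.77 = 1106.7 kJ/kg
Q = ṁ·Δh = 278.2 kg/min × 1106.7 kJ/kg = 307870 kJ/min
|Q| = 5131.2 kW

Q = 5130 kW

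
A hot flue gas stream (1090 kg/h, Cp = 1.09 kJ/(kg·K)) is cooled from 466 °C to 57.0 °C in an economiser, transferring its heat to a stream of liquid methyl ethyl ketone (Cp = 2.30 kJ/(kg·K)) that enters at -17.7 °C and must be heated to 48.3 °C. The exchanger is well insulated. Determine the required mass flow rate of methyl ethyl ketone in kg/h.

Heat released by hot stream: Q = 1090 × 1.09 × (466 − 57.0) = 485930 kJ/h
Energy balance on cold side (adiabatic exchanger): Q = ṁ_c·Cp_c·(T_c,out − T_c,in)
ṁ_c = 485930 / [2.30 × (48.3 − -17.7)] = 3201.1 kg/h

ṁ_c = 3200 kg/h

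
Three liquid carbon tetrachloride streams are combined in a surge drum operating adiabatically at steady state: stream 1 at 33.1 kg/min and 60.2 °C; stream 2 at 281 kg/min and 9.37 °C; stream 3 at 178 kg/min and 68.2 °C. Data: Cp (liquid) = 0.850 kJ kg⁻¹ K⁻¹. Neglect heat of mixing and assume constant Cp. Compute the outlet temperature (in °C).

No heat crosses the boundary, so H_out = H_in.
T_out = Σ ṁᵢCp,ᵢTᵢ / Σ ṁᵢCp,ᵢ
      = 14250 / 418.28 = 34.069 °C

T_out = 34.1 °C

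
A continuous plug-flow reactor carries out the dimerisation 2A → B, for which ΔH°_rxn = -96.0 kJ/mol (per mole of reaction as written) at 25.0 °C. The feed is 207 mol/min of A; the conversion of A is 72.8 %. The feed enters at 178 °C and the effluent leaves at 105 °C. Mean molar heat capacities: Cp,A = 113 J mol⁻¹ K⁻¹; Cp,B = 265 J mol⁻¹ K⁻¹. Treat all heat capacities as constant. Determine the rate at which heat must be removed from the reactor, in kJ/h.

Extent of reaction ξ = 0.728 × 207 / 2 = 75.348 mol/min
Reaction term: ξ·ΔH°_rxn = 75.348 × -96.0 = -7233.4 kJ/min
Sensible, feed 178→25 °C: -3578.8 kJ/min
Outlet flows (mol/min): A 56.304, B 75.348
Sensible, products 25→105 °C: 2106.4 kJ/min
Q = ΔH = -8705.9 kJ/min = -145.1 kW
Heat removed = 522350 kJ/h

Q_out = 522000 kJ/h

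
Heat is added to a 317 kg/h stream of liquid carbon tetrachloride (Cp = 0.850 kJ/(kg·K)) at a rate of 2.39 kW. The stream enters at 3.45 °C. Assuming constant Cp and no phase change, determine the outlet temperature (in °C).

Q = 2.39 kW = 8604 kJ/h
ΔT = Q/(ṁ·Cp) = 8604/(317×0.850) = 31.932 K
T_out = 3.45 + 31.932 = 35.382 °C

T_out = 35.4 °C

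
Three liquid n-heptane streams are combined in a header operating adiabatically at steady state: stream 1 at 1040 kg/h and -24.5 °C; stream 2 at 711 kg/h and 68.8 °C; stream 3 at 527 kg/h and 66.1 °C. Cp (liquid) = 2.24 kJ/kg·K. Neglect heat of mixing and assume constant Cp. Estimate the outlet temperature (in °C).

No heat crosses the boundary, so H_out = H_in.
Σ ṁᵢCp,ᵢTᵢ = 1040×2.24×-24.5 + 711×2.24×68.8 + 527×2.24×66.1 = 130530
Σ ṁᵢCp,ᵢ = 1040×2.24 + 711×2.24 + 527×2.24 = 5102.7
T_out = 130530 / 5102.7 = 25.58 °C

T_out = 25.6 °C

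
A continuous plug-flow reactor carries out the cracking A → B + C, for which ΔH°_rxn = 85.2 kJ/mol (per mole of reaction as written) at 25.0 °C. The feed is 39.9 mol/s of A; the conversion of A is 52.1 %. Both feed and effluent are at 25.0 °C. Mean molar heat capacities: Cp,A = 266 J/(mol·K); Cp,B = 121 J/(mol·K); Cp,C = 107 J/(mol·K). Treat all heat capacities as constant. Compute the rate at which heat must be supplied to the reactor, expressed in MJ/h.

Q_in = 6380 MJ/h

Extent of reaction ξ = 0.521 × 39.9 = 20.788 mol/s
Reaction term: ξ·ΔH°_rxn = 20.788 × 85.2 = 1771.1 kJ/s
Q = ΔH = 1771.1 kJ/s = 1771.1 kW
Heat supplied = 6376.1 MJ/h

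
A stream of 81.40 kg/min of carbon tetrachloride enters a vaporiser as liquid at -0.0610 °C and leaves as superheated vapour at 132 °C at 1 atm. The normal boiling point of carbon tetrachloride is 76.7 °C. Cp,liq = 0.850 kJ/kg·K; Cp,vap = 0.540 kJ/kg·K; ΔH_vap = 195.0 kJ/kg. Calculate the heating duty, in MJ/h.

Q = 1420 MJ/h

liquid -0.0610→76.7 °C: 65.247 kJ/kg
vaporisation at 76.7 °C: 195 kJ/kg
vapour 76.7→132 °C: 29.862 kJ/kg
Δh = 65.247 + 195 + 29.862 = 290.11 kJ/kg
Q = ṁ·Δh = 81.40 kg/min × 290.11 kJ/kg = 23615 kJ/min
|Q| = 393.58 kW = 1416.9 MJ/h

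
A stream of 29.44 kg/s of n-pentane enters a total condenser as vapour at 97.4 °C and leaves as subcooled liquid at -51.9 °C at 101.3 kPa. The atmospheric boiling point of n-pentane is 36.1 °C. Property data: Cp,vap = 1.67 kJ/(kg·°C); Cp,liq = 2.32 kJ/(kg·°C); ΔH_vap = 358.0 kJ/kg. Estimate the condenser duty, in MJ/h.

vapour 97.4→36.1 °C: -102.37 kJ/kg
condensation at 36.1 °C: -358 kJ/kg
liquid 36.1→-51.9 °C: -204.16 kJ/kg
Δh = -102.37 + -358 + -204.16 = -664.53 kJ/kg
Q = ṁ·Δh = 29.44 kg/s × -664.53 kJ/kg = -19564 kJ/s
|Q| = 19564 kW = 70430 MJ/h

Q_c = 70400 MJ/h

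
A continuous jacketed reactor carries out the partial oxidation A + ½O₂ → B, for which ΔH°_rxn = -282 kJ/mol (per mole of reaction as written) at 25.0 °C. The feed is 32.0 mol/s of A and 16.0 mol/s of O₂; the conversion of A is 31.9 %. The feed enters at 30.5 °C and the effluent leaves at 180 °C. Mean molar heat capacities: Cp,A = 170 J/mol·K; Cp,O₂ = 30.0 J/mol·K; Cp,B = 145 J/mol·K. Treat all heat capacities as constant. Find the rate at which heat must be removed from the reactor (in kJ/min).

Q_out = 123000 kJ/min

Extent of reaction ξ = 0.319 × 32.0 = 10.208 mol/s
Reaction term: ξ·ΔH°_rxn = 10.208 × -282 = -2878.7 kJ/s
Sensible, feed 30.5→25 °C: -32.56 kJ/s
Outlet flows (mol/s): A 21.792, O₂ 10.896, B 10.208
Sensible, products 25→180 °C: 854.31 kJ/s
Q = ΔH = -2056.9 kJ/s = -2056.9 kW
Heat removed = 123410 kJ/min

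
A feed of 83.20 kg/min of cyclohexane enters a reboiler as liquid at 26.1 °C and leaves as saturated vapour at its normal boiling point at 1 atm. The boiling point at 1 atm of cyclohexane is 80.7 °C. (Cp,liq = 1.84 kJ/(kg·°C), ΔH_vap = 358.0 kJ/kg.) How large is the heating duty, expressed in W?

liquid 26.1→80.7 °C: 100.46 kJ/kg
vaporisation at 80.7 °C: 358 kJ/kg
Δh = 100.46 + 358 = 458.46 kJ/kg
Q = ṁ·Δh = 83.20 kg/min × 458.46 kJ/kg = 38144 kJ/min
|Q| = 635.74 kW = 635740 W

Q = 636000 W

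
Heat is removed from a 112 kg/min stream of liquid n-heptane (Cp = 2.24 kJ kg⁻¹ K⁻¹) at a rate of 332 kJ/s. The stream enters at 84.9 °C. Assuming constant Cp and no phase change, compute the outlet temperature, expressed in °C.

T_out = 5.50 °C

Q = 332 kJ/s = 19920 kJ/min
ΔT = Q/(ṁ·Cp) = 19920/(112×2.24) = 79.401 K
T_out = 84.9 − 79.401 = 5.4995 °C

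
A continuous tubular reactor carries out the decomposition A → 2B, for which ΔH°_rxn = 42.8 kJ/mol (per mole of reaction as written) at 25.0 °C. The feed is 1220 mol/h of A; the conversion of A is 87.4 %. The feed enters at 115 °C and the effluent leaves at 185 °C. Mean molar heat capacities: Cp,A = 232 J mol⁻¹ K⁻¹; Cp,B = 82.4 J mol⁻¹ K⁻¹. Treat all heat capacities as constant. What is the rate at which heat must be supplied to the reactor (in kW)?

Extent of reaction ξ = 0.874 × 1220 = 1066.3 mol/h
Reaction term: ξ·ΔH°_rxn = 1066.3 × 42.8 = 45637 kJ/h
Sensible, feed 115→25 °C: -25474 kJ/h
Outlet flows (mol/h): A 153.72, B 2132.6
Sensible, products 25→185 °C: 33822 kJ/h
Q = ΔH = 53985 kJ/h = 14.996 kW
Heat supplied = 14.996 kW

Q_in = 15.0 kW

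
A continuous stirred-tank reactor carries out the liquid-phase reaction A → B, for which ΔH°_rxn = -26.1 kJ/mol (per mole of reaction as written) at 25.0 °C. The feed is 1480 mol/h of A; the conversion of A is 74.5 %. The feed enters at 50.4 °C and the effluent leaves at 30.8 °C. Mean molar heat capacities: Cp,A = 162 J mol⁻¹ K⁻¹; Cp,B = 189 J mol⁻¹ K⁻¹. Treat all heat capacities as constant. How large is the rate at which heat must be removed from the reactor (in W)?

Extent of reaction ξ = 0.745 × 1480 = 1102.6 mol/h
Reaction term: ξ·ΔH°_rxn = 1102.6 × -26.1 = -28778 kJ/h
Sensible, feed 50.4→25 °C: -6089.9 kJ/h
Outlet flows (mol/h): A 377.4, B 1102.6
Sensible, products 25→30.8 °C: 1563.3 kJ/h
Q = ΔH = -33304 kJ/h = -9.2512 kW
Heat removed = 9251.2 W

Q_out = 9250 W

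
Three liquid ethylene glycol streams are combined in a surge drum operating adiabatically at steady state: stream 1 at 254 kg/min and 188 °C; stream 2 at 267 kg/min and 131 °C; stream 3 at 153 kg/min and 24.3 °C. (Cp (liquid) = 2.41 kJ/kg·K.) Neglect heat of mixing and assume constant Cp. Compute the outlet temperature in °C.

T_out = 128 °C

Adiabatic, steady state ⇒ Σ ṁᵢCp,ᵢ(T_out − Tᵢ) = 0
Σ ṁᵢCp,ᵢTᵢ = 254×2.41×188 + 267×2.41×131 + 153×2.41×24.3 = 208340
Σ ṁᵢCp,ᵢ = 254×2.41 + 267×2.41 + 153×2.41 = 1624.3
T_out = 208340 / 1624.3 = 128.26 °C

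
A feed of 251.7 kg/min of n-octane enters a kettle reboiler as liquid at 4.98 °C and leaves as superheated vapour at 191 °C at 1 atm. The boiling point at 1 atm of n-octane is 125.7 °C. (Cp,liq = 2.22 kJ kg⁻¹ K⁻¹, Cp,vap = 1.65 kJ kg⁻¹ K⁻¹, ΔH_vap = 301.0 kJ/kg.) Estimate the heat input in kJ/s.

Q = 2840 kJ/s

liquid 4.98→125.7 °C: 268 kJ/kg
vaporisation at 125.7 °C: 301 kJ/kg
vapour 125.7→191 °C: 107.74 kJ/kg
Δh = 268 + 301 + 107.74 = 676.74 kJ/kg
Q = ṁ·Δh = 251.7 kg/min × 676.74 kJ/kg = 170340 kJ/min
|Q| = 2838.9 kW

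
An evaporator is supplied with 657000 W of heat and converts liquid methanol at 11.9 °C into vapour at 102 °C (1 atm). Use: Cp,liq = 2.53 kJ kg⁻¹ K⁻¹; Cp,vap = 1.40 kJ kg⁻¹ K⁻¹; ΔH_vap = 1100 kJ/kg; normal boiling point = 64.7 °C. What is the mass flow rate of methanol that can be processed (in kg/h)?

Δh = 2.53×(64.7−11.9) + 1100 + 1.40×(102−64.7) = 1285.8 kJ/kg
Q = 657000 W = 657 kJ/s = 2.3652e+06 kJ/h
ṁ = Q/Δh = 2.3652e+06 / 1285.8 = 1839.5 kg/h

ṁ = 1840 kg/h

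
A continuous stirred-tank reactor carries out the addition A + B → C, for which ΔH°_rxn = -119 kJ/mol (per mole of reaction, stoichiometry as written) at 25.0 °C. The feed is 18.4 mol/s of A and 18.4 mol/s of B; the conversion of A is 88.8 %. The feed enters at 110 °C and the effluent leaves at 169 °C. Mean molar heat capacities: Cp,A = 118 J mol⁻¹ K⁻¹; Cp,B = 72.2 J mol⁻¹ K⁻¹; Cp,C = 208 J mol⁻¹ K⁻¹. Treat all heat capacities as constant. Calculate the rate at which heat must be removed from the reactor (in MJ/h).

Q_out = 6110 MJ/h

Extent of reaction ξ = 0.888 × 18.4 = 16.339 mol/s
Reaction term: ξ·ΔH°_rxn = 16.339 × -119 = -1944.4 kJ/s
Sensible, feed 110→25 °C: -297.47 kJ/s
Outlet flows (mol/s): A 2.0608, B 2.0608, C 16.339
Sensible, products 25→169 °C: 545.83 kJ/s
Q = ΔH = -1696 kJ/s = -1696 kW
Heat removed = 6105.6 MJ/h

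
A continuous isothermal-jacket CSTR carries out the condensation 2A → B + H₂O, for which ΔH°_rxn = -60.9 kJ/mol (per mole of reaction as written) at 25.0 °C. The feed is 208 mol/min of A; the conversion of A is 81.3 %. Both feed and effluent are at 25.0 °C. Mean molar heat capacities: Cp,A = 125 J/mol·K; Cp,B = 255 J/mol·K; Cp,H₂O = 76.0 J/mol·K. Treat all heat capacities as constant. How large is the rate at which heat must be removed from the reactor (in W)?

Extent of reaction ξ = 0.813 × 208 / 2 = 84.552 mol/min
Reaction term: ξ·ΔH°_rxn = 84.552 × -60.9 = -5149.2 kJ/min
Q = ΔH = -5149.2 kJ/min = -85.82 kW
Heat removed = 85820 W

Q_out = 85800 W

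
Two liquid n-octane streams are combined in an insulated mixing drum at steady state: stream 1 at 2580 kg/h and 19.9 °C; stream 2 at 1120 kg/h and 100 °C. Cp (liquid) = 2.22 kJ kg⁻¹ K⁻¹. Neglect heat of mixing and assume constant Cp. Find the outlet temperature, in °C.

Energy balance with Q = 0: Σ ṁᵢCp,ᵢ(T_out − Tᵢ) = 0
T_out = Σ ṁᵢCp,ᵢTᵢ / Σ ṁᵢCp,ᵢ
      = 362620 / 8214 = 44.146 °C

T_out = 44.1 °C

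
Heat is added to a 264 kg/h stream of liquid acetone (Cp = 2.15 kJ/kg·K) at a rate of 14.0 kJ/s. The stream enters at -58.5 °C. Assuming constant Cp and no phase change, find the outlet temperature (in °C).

T_out = 30.3 °C

Q = 14.0 kJ/s = 50400 kJ/h
ΔT = Q/(ṁ·Cp) = 50400/(264×2.15) = 88.795 K
T_out = -58.5 + 88.795 = 30.295 °C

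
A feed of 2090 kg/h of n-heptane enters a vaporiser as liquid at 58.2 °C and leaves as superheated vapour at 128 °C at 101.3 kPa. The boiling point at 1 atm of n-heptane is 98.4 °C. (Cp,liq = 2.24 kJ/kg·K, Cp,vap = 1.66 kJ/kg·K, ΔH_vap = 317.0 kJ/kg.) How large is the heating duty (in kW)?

Q = 265 kW

liquid 58.2→98.4 °C: 90.048 kJ/kg
vaporisation at 98.4 °C: 317 kJ/kg
vapour 98.4→128 °C: 49.136 kJ/kg
Δh = 90.048 + 317 + 49.136 = 456.18 kJ/kg
Q = ṁ·Δh = 2090 kg/h × 456.18 kJ/kg = 953420 kJ/h
|Q| = 264.84 kW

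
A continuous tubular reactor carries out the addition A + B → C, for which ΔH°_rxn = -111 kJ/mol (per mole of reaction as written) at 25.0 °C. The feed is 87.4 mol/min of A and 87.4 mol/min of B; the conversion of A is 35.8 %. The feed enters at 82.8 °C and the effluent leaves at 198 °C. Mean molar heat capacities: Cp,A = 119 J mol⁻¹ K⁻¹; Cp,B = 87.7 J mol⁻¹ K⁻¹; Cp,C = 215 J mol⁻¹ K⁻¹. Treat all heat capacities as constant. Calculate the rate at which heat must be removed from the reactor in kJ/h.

Q_out = 80800 kJ/h

Extent of reaction ξ = 0.358 × 87.4 = 31.289 mol/min
Reaction term: ξ·ΔH°_rxn = 31.289 × -111 = -3473.1 kJ/min
Sensible, feed 82.8→25 °C: -1044.2 kJ/min
Outlet flows (mol/min): A 56.111, B 56.111, C 31.289
Sensible, products 25→198 °C: 3170.3 kJ/min
Q = ΔH = -1347 kJ/min = -22.45 kW
Heat removed = 80821 kJ/h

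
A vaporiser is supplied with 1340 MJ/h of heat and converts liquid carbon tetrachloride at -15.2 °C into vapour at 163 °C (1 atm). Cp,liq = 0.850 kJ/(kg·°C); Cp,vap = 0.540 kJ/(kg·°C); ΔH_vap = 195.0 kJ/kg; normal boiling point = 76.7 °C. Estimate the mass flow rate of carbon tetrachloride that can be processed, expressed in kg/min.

Δh = 0.850×(76.7−-15.2) + 195.0 + 0.540×(163−76.7) = 319.72 kJ/kg
Q = 1340 MJ/h = 372.22 kJ/s = 22333 kJ/min
ṁ = Q/Δh = 22333 / 319.72 = 69.853 kg/min

ṁ = 69.9 kg/min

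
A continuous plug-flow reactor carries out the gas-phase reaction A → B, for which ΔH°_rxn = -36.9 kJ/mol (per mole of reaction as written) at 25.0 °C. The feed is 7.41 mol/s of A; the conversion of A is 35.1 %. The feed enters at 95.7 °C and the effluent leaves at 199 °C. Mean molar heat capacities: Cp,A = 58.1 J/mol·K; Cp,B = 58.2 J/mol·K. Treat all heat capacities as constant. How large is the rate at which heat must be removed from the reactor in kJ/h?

Q_out = 185000 kJ/h

Extent of reaction ξ = 0.351 × 7.41 = 2.6009 mol/s
Reaction term: ξ·ΔH°_rxn = 2.6009 × -36.9 = -95.974 kJ/s
Sensible, feed 95.7→25 °C: -30.438 kJ/s
Outlet flows (mol/s): A 4.8091, B 2.6009
Sensible, products 25→199 °C: 74.956 kJ/s
Q = ΔH = -51.456 kJ/s = -51.456 kW
Heat removed = 185240 kJ/h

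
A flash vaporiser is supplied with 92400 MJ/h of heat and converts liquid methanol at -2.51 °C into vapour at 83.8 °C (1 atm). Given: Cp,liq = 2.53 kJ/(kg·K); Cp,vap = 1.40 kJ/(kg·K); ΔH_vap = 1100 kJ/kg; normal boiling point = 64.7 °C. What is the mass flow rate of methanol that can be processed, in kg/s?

Δh = 2.53×(64.7−-2.51) + 1100 + 1.40×(83.8−64.7) = 1296.8 kJ/kg
Q = 92400 MJ/h = 25667 kJ/s = 25667 kJ/s
ṁ = Q/Δh = 25667 / 1296.8 = 19.793 kg/s

ṁ = 19.8 kg/s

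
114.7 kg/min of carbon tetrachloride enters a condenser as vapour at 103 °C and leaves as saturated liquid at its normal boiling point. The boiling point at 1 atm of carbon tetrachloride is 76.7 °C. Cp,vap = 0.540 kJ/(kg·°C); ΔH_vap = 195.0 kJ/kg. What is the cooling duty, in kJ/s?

vapour 103→76.7 °C: -14.202 kJ/kg
condensation at 76.7 °C: -195 kJ/kg
Δh = -14.202 + -195 = -209.2 kJ/kg
Q = ṁ·Δh = 114.7 kg/min × -209.2 kJ/kg = -23995 kJ/min
|Q| = 399.92 kW

Q_c = 400 kJ/s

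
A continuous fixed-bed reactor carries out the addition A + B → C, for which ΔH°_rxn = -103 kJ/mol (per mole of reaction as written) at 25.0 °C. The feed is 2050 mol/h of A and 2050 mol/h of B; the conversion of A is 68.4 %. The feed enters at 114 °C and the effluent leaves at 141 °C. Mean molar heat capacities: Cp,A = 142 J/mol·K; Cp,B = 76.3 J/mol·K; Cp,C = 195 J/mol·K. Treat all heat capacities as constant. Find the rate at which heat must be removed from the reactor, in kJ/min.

Extent of reaction ξ = 0.684 × 2050 = 1402.2 mol/h
Reaction term: ξ·ΔH°_rxn = 1402.2 × -103 = -144430 kJ/h
Sensible, feed 114→25 °C: -39829 kJ/h
Outlet flows (mol/h): A 647.8, B 647.8, C 1402.2
Sensible, products 25→141 °C: 48122 kJ/h
Q = ΔH = -136130 kJ/h = -37.815 kW
Heat removed = 2268.9 kJ/min

Q_out = 2270 kJ/min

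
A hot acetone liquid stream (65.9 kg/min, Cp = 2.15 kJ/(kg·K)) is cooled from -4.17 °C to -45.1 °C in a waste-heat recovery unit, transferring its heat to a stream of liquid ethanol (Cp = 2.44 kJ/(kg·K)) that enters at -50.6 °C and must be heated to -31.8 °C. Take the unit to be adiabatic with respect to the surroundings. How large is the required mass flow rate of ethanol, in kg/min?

Heat released by hot stream: Q = 65.9 × 2.15 × (-4.17 − -45.1) = 5799.2 kJ/min
Energy balance on cold side (adiabatic exchanger): Q = ṁ_c·Cp_c·(T_c,out − T_c,in)
ṁ_c = 5799.2 / [2.44 × (-31.8 − -50.6)] = 126.42 kg/min

ṁ_c = 126 kg/min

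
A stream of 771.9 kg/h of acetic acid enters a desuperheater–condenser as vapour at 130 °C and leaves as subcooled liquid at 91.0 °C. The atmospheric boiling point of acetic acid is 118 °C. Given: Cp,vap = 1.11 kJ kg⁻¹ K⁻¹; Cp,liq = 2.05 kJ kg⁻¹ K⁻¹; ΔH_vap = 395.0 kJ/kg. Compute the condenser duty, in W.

Q_c = 99400 W

vapour 130→118 °C: -13.32 kJ/kg
condensation at 118 °C: -395 kJ/kg
liquid 118→91.0 °C: -55.35 kJ/kg
Δh = -13.32 + -395 + -55.35 = -463.67 kJ/kg
Q = ṁ·Δh = 771.9 kg/h × -463.67 kJ/kg = -357910 kJ/h
|Q| = 99.419 kW = 99419 W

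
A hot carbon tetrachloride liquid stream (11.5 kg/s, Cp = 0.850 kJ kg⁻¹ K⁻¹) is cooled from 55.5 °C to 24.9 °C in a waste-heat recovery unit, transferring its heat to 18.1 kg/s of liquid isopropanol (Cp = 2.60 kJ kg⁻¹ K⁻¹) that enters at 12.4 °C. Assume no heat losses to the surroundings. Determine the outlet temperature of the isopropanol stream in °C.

T_c,out = 18.8 °C

Heat released by hot stream: Q = 11.5 × 0.850 × (55.5 − 24.9) = 299.12 kJ/s
Energy balance on cold side (adiabatic exchanger): Q = ṁ_c·Cp_c·(T_c,out − T_c,in)
T_c,out = 12.4 + 299.12/(18.1 × 2.60) = 18.756 °C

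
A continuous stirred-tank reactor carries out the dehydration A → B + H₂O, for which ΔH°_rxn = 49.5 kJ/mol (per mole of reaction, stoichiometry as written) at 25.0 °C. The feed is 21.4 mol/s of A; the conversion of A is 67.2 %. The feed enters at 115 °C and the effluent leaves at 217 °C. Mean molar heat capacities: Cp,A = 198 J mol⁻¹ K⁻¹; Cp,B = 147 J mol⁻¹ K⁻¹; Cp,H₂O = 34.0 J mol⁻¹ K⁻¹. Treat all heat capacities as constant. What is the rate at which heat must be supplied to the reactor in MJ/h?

Extent of reaction ξ = 0.672 × 21.4 = 14.381 mol/s
Reaction term: ξ·ΔH°_rxn = 14.381 × 49.5 = 711.85 kJ/s
Sensible, feed 115→25 °C: -381.35 kJ/s
Outlet flows (mol/s): A 7.0192, B 14.381, H₂O 14.381
Sensible, products 25→217 °C: 766.6 kJ/s
Q = ΔH = 1097.1 kJ/s = 1097.1 kW
Heat supplied = 3949.6 MJ/h

Q_in = 3950 MJ/h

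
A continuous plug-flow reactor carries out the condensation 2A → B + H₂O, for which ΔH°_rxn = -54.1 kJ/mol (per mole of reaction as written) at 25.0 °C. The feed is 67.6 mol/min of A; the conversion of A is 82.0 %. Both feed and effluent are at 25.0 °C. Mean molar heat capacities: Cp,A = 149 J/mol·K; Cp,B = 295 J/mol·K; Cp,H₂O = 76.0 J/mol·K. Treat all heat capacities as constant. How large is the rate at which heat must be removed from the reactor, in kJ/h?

Q_out = 90000 kJ/h

Extent of reaction ξ = 0.820 × 67.6 / 2 = 27.716 mol/min
Reaction term: ξ·ΔH°_rxn = 27.716 × -54.1 = -1499.4 kJ/min
Q = ΔH = -1499.4 kJ/min = -24.991 kW
Heat removed = 89966 kJ/h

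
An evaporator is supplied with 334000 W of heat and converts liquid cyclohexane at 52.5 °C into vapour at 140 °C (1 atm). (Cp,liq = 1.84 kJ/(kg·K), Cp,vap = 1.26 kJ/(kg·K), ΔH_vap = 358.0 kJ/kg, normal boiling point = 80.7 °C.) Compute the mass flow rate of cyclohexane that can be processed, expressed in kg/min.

Δh = 1.84×(80.7−52.5) + 358.0 + 1.26×(140−80.7) = 484.61 kJ/kg
Q = 334000 W = 334 kJ/s = 20040 kJ/min
ṁ = Q/Δh = 20040 / 484.61 = 41.353 kg/min

ṁ = 41.4 kg/min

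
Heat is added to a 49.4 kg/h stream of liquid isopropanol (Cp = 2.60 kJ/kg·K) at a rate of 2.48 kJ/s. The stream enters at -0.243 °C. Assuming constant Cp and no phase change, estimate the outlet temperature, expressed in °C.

T_out = 69.3 °C

Q = 2.48 kJ/s = 8928 kJ/h
ΔT = Q/(ṁ·Cp) = 8928/(49.4×2.60) = 69.511 K
T_out = -0.243 + 69.511 = 69.268 °C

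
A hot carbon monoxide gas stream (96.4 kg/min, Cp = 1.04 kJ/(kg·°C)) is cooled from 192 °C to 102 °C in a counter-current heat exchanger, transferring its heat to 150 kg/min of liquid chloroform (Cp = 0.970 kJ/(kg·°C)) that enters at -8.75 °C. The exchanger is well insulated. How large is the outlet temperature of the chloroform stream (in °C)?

T_c,out = 53.3 °C

Heat released by hot stream: Q = 96.4 × 1.04 × (192 − 102) = 9023 kJ/min
Energy balance on cold side (adiabatic exchanger): Q = ṁ_c·Cp_c·(T_c,out − T_c,in)
T_c,out = -8.75 + 9023/(150 × 0.970) = 53.264 °C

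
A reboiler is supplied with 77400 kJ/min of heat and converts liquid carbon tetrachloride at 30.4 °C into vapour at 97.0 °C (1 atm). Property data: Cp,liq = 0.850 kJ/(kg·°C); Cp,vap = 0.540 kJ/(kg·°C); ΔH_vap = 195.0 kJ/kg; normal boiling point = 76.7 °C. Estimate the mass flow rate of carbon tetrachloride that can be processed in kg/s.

Δh = 0.850×(76.7−30.4) + 195.0 + 0.540×(97.0−76.7) = 245.32 kJ/kg
Q = 77400 kJ/min = 1290 kJ/s = 1290 kJ/s
ṁ = Q/Δh = 1290 / 245.32 = 5.2585 kg/s

ṁ = 5.26 kg/s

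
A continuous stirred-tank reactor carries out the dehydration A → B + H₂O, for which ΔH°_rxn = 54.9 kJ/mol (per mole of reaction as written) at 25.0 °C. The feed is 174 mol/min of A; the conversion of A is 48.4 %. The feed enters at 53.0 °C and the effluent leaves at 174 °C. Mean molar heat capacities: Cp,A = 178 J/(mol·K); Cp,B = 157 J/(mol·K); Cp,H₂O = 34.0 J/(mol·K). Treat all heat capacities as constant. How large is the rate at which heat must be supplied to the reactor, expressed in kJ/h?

Q_in = 512000 kJ/h

Extent of reaction ξ = 0.484 × 174 = 84.216 mol/min
Reaction term: ξ·ΔH°_rxn = 84.216 × 54.9 = 4623.5 kJ/min
Sensible, feed 53.0→25 °C: -867.22 kJ/min
Outlet flows (mol/min): A 89.784, B 84.216, H₂O 84.216
Sensible, products 25→174 °C: 4778 kJ/min
Q = ΔH = 8534.2 kJ/min = 142.24 kW
Heat supplied = 512050 kJ/h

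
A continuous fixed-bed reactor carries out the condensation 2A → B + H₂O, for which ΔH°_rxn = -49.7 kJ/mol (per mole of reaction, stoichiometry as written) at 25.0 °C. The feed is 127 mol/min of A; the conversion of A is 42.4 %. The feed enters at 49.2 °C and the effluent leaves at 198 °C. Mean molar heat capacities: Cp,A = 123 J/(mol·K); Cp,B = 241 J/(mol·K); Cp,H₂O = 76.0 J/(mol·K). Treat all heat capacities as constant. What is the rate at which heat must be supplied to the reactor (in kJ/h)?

Extent of reaction ξ = 0.424 × 127 / 2 = 26.924 mol/min
Reaction term: ξ·ΔH°_rxn = 26.924 × -49.7 = -1338.1 kJ/min
Sensible, feed 49.2→25 °C: -378.03 kJ/min
Outlet flows (mol/min): A 73.152, B 26.924, H₂O 26.924
Sensible, products 25→198 °C: 3033.1 kJ/min
Q = ΔH = 1317 kJ/min = 21.95 kW
Heat supplied = 79019 kJ/h

Q_in = 79000 kJ/h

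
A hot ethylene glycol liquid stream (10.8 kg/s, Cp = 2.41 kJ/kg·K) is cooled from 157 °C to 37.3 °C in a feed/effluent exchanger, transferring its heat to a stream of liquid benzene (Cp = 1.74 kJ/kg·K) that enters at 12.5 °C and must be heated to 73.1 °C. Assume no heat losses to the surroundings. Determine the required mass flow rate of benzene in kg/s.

ṁ_c = 29.5 kg/s

Heat released by hot stream: Q = 10.8 × 2.41 × (157 − 37.3) = 3115.6 kJ/s
Energy balance on cold side (adiabatic exchanger): Q = ṁ_c·Cp_c·(T_c,out − T_c,in)
ṁ_c = 3115.6 / [1.74 × (73.1 − 12.5)] = 29.547 kg/s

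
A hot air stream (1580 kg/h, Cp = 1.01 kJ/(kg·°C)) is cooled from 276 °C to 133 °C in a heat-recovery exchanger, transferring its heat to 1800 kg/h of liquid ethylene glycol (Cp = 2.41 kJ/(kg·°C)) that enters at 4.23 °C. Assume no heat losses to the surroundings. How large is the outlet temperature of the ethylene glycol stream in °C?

Heat released by hot stream: Q = 1580 × 1.01 × (276 − 133) = 228200 kJ/h
Energy balance on cold side (adiabatic exchanger): Q = ṁ_c·Cp_c·(T_c,out − T_c,in)
T_c,out = 4.23 + 228200/(1800 × 2.41) = 56.835 °C

T_c,out = 56.8 °C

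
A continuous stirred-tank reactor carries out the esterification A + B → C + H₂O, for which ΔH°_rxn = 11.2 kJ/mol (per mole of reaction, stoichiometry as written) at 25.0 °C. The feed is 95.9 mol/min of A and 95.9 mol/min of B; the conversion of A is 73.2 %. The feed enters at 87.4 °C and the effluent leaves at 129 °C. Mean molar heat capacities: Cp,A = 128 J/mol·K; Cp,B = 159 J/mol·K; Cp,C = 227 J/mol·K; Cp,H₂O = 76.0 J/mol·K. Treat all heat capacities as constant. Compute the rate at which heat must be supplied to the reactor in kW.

Q_in = 34.1 kW

Extent of reaction ξ = 0.732 × 95.9 = 70.199 mol/min
Reaction term: ξ·ΔH°_rxn = 70.199 × 11.2 = 786.23 kJ/min
Sensible, feed 87.4→25 °C: -1717.5 kJ/min
Outlet flows (mol/min): A 25.701, B 25.701, C 70.199, H₂O 70.199
Sensible, products 25→129 °C: 2979.2 kJ/min
Q = ΔH = 2048 kJ/min = 34.133 kW
Heat supplied = 34.133 kW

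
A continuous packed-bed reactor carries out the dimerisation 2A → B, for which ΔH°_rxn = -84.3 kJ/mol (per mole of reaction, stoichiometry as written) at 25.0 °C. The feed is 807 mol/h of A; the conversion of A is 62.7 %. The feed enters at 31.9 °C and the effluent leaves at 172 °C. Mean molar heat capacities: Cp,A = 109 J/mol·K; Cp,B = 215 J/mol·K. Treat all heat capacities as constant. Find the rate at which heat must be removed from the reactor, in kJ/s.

Extent of reaction ξ = 0.627 × 807 / 2 = 252.99 mol/h
Reaction term: ξ·ΔH°_rxn = 252.99 × -84.3 = -21327 kJ/h
Sensible, feed 31.9→25 °C: -606.94 kJ/h
Outlet flows (mol/h): A 301.01, B 252.99
Sensible, products 25→172 °C: 12819 kJ/h
Q = ΔH = -9115.4 kJ/h = -2.5321 kW
Heat removed = 2.5321 kJ/s

Q_out = 2.53 kJ/s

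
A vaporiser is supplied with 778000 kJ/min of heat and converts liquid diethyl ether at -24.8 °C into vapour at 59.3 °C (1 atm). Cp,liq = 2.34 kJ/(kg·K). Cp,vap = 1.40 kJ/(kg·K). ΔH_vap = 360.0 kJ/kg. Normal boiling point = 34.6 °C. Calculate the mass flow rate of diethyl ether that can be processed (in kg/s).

ṁ = 24.3 kg/s

Δh = 2.34×(34.6−-24.8) + 360.0 + 1.40×(59.3−34.6) = 533.58 kJ/kg
Q = 778000 kJ/min = 12967 kJ/s = 12967 kJ/s
ṁ = Q/Δh = 12967 / 533.58 = 24.301 kg/s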